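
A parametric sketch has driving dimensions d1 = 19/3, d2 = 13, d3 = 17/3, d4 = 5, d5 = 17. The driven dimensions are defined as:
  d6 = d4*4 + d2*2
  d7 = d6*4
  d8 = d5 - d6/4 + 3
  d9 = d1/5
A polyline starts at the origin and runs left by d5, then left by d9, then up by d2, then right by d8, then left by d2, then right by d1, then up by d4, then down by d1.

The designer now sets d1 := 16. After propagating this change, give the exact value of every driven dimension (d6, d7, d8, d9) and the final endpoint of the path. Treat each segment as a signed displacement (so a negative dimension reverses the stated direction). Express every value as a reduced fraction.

Apply edit: d1 := 16
  d6 = d4*4 + d2*2 = 46
  d7 = d6*4 = 184
  d8 = d5 - d6/4 + 3 = 17/2
  d9 = d1/5 = 16/5
Walk from origin (0, 0):
  seg 1: left by d5 = 17 → (-17, 0)
  seg 2: left by d9 = 16/5 → (-101/5, 0)
  seg 3: up by d2 = 13 → (-101/5, 13)
  seg 4: right by d8 = 17/2 → (-117/10, 13)
  seg 5: left by d2 = 13 → (-247/10, 13)
  seg 6: right by d1 = 16 → (-87/10, 13)
  seg 7: up by d4 = 5 → (-87/10, 18)
  seg 8: down by d1 = 16 → (-87/10, 2)

d6 = 46
d7 = 184
d8 = 17/2
d9 = 16/5
endpoint = (-87/10, 2)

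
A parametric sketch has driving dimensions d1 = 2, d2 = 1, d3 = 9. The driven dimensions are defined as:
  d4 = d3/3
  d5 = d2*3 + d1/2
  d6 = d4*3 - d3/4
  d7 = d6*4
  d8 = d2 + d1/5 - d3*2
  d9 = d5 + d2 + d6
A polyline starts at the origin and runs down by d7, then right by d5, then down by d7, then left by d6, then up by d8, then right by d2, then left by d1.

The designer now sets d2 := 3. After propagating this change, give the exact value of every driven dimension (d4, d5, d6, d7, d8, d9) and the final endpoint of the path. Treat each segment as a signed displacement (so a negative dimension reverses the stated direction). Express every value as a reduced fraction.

Apply edit: d2 := 3
  d4 = d3/3 = 3
  d5 = d2*3 + d1/2 = 10
  d6 = d4*3 - d3/4 = 27/4
  d7 = d6*4 = 27
  d8 = d2 + d1/5 - d3*2 = -73/5
  d9 = d5 + d2 + d6 = 79/4
Walk from origin (0, 0):
  seg 1: down by d7 = 27 → (0, -27)
  seg 2: right by d5 = 10 → (10, -27)
  seg 3: down by d7 = 27 → (10, -54)
  seg 4: left by d6 = 27/4 → (13/4, -54)
  seg 5: up by d8 = -73/5 → (13/4, -343/5)
  seg 6: right by d2 = 3 → (25/4, -343/5)
  seg 7: left by d1 = 2 → (17/4, -343/5)

d4 = 3
d5 = 10
d6 = 27/4
d7 = 27
d8 = -73/5
d9 = 79/4
endpoint = (17/4, -343/5)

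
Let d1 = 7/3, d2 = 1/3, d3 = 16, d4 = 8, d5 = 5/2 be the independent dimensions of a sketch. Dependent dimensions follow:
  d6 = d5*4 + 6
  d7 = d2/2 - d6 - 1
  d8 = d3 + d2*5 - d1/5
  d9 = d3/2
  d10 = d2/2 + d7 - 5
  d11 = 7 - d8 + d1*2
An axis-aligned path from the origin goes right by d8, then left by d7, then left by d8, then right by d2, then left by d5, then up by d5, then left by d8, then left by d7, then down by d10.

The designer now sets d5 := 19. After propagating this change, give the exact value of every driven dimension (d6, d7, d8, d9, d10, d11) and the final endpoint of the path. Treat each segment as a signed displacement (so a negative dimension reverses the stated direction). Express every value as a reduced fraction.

Apply edit: d5 := 19
  d6 = d5*4 + 6 = 82
  d7 = d2/2 - d6 - 1 = -497/6
  d8 = d3 + d2*5 - d1/5 = 86/5
  d9 = d3/2 = 8
  d10 = d2/2 + d7 - 5 = -263/3
  d11 = 7 - d8 + d1*2 = -83/15
Walk from origin (0, 0):
  seg 1: right by d8 = 86/5 → (86/5, 0)
  seg 2: left by d7 = -497/6 → (3001/30, 0)
  seg 3: left by d8 = 86/5 → (497/6, 0)
  seg 4: right by d2 = 1/3 → (499/6, 0)
  seg 5: left by d5 = 19 → (385/6, 0)
  seg 6: up by d5 = 19 → (385/6, 19)
  seg 7: left by d8 = 86/5 → (1409/30, 19)
  seg 8: left by d7 = -497/6 → (649/5, 19)
  seg 9: down by d10 = -263/3 → (649/5, 320/3)

d6 = 82
d7 = -497/6
d8 = 86/5
d9 = 8
d10 = -263/3
d11 = -83/15
endpoint = (649/5, 320/3)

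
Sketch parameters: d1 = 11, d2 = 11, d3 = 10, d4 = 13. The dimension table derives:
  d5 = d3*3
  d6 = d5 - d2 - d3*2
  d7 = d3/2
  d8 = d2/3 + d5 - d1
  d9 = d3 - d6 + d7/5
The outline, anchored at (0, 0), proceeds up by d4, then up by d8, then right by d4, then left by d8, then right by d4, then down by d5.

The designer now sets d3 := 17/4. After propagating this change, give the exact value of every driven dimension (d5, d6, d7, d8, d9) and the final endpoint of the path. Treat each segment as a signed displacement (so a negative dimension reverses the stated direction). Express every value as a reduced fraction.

Apply edit: d3 := 17/4
  d5 = d3*3 = 51/4
  d6 = d5 - d2 - d3*2 = -27/4
  d7 = d3/2 = 17/8
  d8 = d2/3 + d5 - d1 = 65/12
  d9 = d3 - d6 + d7/5 = 457/40
Walk from origin (0, 0):
  seg 1: up by d4 = 13 → (0, 13)
  seg 2: up by d8 = 65/12 → (0, 221/12)
  seg 3: right by d4 = 13 → (13, 221/12)
  seg 4: left by d8 = 65/12 → (91/12, 221/12)
  seg 5: right by d4 = 13 → (247/12, 221/12)
  seg 6: down by d5 = 51/4 → (247/12, 17/3)

d5 = 51/4
d6 = -27/4
d7 = 17/8
d8 = 65/12
d9 = 457/40
endpoint = (247/12, 17/3)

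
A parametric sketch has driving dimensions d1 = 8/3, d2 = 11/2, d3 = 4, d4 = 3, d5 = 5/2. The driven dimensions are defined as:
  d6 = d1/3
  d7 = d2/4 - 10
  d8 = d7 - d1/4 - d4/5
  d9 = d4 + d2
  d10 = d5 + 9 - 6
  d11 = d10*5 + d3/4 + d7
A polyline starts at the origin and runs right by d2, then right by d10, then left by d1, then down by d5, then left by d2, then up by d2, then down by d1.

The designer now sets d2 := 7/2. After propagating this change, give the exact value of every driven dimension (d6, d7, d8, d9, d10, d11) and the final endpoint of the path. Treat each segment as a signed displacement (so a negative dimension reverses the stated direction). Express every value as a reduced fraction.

d6 = 8/9
d7 = -73/8
d8 = -1247/120
d9 = 13/2
d10 = 11/2
d11 = 155/8
endpoint = (17/6, -5/3)

Apply edit: d2 := 7/2
  d6 = d1/3 = 8/9
  d7 = d2/4 - 10 = -73/8
  d8 = d7 - d1/4 - d4/5 = -1247/120
  d9 = d4 + d2 = 13/2
  d10 = d5 + 9 - 6 = 11/2
  d11 = d10*5 + d3/4 + d7 = 155/8
Walk from origin (0, 0):
  seg 1: right by d2 = 7/2 → (7/2, 0)
  seg 2: right by d10 = 11/2 → (9, 0)
  seg 3: left by d1 = 8/3 → (19/3, 0)
  seg 4: down by d5 = 5/2 → (19/3, -5/2)
  seg 5: left by d2 = 7/2 → (17/6, -5/2)
  seg 6: up by d2 = 7/2 → (17/6, 1)
  seg 7: down by d1 = 8/3 → (17/6, -5/3)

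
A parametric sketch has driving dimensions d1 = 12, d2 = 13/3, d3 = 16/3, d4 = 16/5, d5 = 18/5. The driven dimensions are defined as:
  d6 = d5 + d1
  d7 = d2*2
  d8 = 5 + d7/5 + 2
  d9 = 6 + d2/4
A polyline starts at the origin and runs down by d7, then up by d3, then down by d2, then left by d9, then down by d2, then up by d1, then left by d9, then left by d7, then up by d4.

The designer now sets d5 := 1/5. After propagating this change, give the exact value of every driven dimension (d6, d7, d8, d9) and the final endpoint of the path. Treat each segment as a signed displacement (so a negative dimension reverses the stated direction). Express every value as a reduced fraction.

d6 = 61/5
d7 = 26/3
d8 = 131/15
d9 = 85/12
endpoint = (-137/6, 16/5)

Apply edit: d5 := 1/5
  d6 = d5 + d1 = 61/5
  d7 = d2*2 = 26/3
  d8 = 5 + d7/5 + 2 = 131/15
  d9 = 6 + d2/4 = 85/12
Walk from origin (0, 0):
  seg 1: down by d7 = 26/3 → (0, -26/3)
  seg 2: up by d3 = 16/3 → (0, -10/3)
  seg 3: down by d2 = 13/3 → (0, -23/3)
  seg 4: left by d9 = 85/12 → (-85/12, -23/3)
  seg 5: down by d2 = 13/3 → (-85/12, -12)
  seg 6: up by d1 = 12 → (-85/12, 0)
  seg 7: left by d9 = 85/12 → (-85/6, 0)
  seg 8: left by d7 = 26/3 → (-137/6, 0)
  seg 9: up by d4 = 16/5 → (-137/6, 16/5)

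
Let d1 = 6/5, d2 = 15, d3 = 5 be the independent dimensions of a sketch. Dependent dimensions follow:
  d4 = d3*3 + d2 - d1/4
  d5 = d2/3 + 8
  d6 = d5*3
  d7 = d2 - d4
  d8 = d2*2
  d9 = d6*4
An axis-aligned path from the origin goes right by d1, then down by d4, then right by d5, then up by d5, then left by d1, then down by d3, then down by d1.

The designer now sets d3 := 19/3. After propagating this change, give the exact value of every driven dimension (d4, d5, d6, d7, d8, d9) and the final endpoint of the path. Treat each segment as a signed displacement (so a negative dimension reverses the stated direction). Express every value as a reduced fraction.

d4 = 337/10
d5 = 13
d6 = 39
d7 = -187/10
d8 = 30
d9 = 156
endpoint = (13, -847/30)

Apply edit: d3 := 19/3
  d4 = d3*3 + d2 - d1/4 = 337/10
  d5 = d2/3 + 8 = 13
  d6 = d5*3 = 39
  d7 = d2 - d4 = -187/10
  d8 = d2*2 = 30
  d9 = d6*4 = 156
Walk from origin (0, 0):
  seg 1: right by d1 = 6/5 → (6/5, 0)
  seg 2: down by d4 = 337/10 → (6/5, -337/10)
  seg 3: right by d5 = 13 → (71/5, -337/10)
  seg 4: up by d5 = 13 → (71/5, -207/10)
  seg 5: left by d1 = 6/5 → (13, -207/10)
  seg 6: down by d3 = 19/3 → (13, -811/30)
  seg 7: down by d1 = 6/5 → (13, -847/30)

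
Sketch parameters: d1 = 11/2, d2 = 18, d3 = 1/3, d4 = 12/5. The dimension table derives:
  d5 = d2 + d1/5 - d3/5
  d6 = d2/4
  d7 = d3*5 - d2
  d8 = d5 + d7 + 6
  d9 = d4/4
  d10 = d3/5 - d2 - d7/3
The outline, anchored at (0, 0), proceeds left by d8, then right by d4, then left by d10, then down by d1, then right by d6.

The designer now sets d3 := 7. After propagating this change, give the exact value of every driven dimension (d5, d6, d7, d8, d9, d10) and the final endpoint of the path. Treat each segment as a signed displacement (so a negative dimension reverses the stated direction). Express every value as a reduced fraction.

d5 = 177/10
d6 = 9/2
d7 = 17
d8 = 407/10
d9 = 3/5
d10 = -334/15
endpoint = (-173/15, -11/2)

Apply edit: d3 := 7
  d5 = d2 + d1/5 - d3/5 = 177/10
  d6 = d2/4 = 9/2
  d7 = d3*5 - d2 = 17
  d8 = d5 + d7 + 6 = 407/10
  d9 = d4/4 = 3/5
  d10 = d3/5 - d2 - d7/3 = -334/15
Walk from origin (0, 0):
  seg 1: left by d8 = 407/10 → (-407/10, 0)
  seg 2: right by d4 = 12/5 → (-383/10, 0)
  seg 3: left by d10 = -334/15 → (-481/30, 0)
  seg 4: down by d1 = 11/2 → (-481/30, -11/2)
  seg 5: right by d6 = 9/2 → (-173/15, -11/2)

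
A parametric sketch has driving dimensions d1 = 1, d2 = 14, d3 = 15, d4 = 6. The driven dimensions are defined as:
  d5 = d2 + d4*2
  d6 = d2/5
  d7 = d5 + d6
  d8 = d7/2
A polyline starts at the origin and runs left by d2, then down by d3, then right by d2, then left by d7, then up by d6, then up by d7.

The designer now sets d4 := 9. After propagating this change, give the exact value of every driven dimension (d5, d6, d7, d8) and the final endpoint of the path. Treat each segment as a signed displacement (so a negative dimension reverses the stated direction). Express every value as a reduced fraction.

d5 = 32
d6 = 14/5
d7 = 174/5
d8 = 87/5
endpoint = (-174/5, 113/5)

Apply edit: d4 := 9
  d5 = d2 + d4*2 = 32
  d6 = d2/5 = 14/5
  d7 = d5 + d6 = 174/5
  d8 = d7/2 = 87/5
Walk from origin (0, 0):
  seg 1: left by d2 = 14 → (-14, 0)
  seg 2: down by d3 = 15 → (-14, -15)
  seg 3: right by d2 = 14 → (0, -15)
  seg 4: left by d7 = 174/5 → (-174/5, -15)
  seg 5: up by d6 = 14/5 → (-174/5, -61/5)
  seg 6: up by d7 = 174/5 → (-174/5, 113/5)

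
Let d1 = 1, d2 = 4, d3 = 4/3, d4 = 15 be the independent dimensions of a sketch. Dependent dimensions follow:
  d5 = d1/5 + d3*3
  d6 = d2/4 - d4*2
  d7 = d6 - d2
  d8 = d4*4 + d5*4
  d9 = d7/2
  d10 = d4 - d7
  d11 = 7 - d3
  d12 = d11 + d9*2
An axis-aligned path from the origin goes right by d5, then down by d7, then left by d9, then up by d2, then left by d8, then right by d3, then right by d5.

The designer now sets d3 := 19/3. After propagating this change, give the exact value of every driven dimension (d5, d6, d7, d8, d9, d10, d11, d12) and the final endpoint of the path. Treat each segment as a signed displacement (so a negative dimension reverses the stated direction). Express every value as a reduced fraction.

Apply edit: d3 := 19/3
  d5 = d1/5 + d3*3 = 96/5
  d6 = d2/4 - d4*2 = -29
  d7 = d6 - d2 = -33
  d8 = d4*4 + d5*4 = 684/5
  d9 = d7/2 = -33/2
  d10 = d4 - d7 = 48
  d11 = 7 - d3 = 2/3
  d12 = d11 + d9*2 = -97/3
Walk from origin (0, 0):
  seg 1: right by d5 = 96/5 → (96/5, 0)
  seg 2: down by d7 = -33 → (96/5, 33)
  seg 3: left by d9 = -33/2 → (357/10, 33)
  seg 4: up by d2 = 4 → (357/10, 37)
  seg 5: left by d8 = 684/5 → (-1011/10, 37)
  seg 6: right by d3 = 19/3 → (-2843/30, 37)
  seg 7: right by d5 = 96/5 → (-2267/30, 37)

d5 = 96/5
d6 = -29
d7 = -33
d8 = 684/5
d9 = -33/2
d10 = 48
d11 = 2/3
d12 = -97/3
endpoint = (-2267/30, 37)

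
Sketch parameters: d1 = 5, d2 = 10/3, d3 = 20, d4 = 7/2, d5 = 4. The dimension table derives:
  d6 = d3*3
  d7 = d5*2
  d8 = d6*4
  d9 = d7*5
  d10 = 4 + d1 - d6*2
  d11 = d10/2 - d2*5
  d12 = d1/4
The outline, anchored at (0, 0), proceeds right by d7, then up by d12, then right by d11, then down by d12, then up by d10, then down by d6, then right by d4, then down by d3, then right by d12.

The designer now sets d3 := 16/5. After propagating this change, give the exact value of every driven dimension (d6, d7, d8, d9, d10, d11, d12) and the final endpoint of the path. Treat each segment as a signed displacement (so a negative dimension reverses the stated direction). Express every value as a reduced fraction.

Apply edit: d3 := 16/5
  d6 = d3*3 = 48/5
  d7 = d5*2 = 8
  d8 = d6*4 = 192/5
  d9 = d7*5 = 40
  d10 = 4 + d1 - d6*2 = -51/5
  d11 = d10/2 - d2*5 = -653/30
  d12 = d1/4 = 5/4
Walk from origin (0, 0):
  seg 1: right by d7 = 8 → (8, 0)
  seg 2: up by d12 = 5/4 → (8, 5/4)
  seg 3: right by d11 = -653/30 → (-413/30, 5/4)
  seg 4: down by d12 = 5/4 → (-413/30, 0)
  seg 5: up by d10 = -51/5 → (-413/30, -51/5)
  seg 6: down by d6 = 48/5 → (-413/30, -99/5)
  seg 7: right by d4 = 7/2 → (-154/15, -99/5)
  seg 8: down by d3 = 16/5 → (-154/15, -23)
  seg 9: right by d12 = 5/4 → (-541/60, -23)

d6 = 48/5
d7 = 8
d8 = 192/5
d9 = 40
d10 = -51/5
d11 = -653/30
d12 = 5/4
endpoint = (-541/60, -23)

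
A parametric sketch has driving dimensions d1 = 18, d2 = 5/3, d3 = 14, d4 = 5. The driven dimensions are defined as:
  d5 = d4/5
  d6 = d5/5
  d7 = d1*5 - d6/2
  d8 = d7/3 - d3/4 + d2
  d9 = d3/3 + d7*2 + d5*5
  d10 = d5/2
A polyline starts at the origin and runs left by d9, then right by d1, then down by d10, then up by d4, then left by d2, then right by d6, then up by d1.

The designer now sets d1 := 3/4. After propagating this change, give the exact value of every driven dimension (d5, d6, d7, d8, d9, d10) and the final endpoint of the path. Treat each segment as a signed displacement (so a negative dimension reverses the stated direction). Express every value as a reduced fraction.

Apply edit: d1 := 3/4
  d5 = d4/5 = 1
  d6 = d5/5 = 1/5
  d7 = d1*5 - d6/2 = 73/20
  d8 = d7/3 - d3/4 + d2 = -37/60
  d9 = d3/3 + d7*2 + d5*5 = 509/30
  d10 = d5/2 = 1/2
Walk from origin (0, 0):
  seg 1: left by d9 = 509/30 → (-509/30, 0)
  seg 2: right by d1 = 3/4 → (-973/60, 0)
  seg 3: down by d10 = 1/2 → (-973/60, -1/2)
  seg 4: up by d4 = 5 → (-973/60, 9/2)
  seg 5: left by d2 = 5/3 → (-1073/60, 9/2)
  seg 6: right by d6 = 1/5 → (-1061/60, 9/2)
  seg 7: up by d1 = 3/4 → (-1061/60, 21/4)

d5 = 1
d6 = 1/5
d7 = 73/20
d8 = -37/60
d9 = 509/30
d10 = 1/2
endpoint = (-1061/60, 21/4)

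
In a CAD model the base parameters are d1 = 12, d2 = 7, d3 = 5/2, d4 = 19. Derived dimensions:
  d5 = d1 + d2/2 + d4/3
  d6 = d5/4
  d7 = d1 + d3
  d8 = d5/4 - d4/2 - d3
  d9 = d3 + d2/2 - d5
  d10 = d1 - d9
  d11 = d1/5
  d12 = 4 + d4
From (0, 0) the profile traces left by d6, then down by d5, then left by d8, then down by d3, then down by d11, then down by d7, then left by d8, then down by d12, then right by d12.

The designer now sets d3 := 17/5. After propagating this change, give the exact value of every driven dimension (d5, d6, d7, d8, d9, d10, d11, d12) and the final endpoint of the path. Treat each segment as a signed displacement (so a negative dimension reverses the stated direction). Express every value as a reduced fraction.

d5 = 131/6
d6 = 131/24
d7 = 77/5
d8 = -893/120
d9 = -224/15
d10 = 404/15
d11 = 12/5
d12 = 23
endpoint = (1297/40, -1981/30)

Apply edit: d3 := 17/5
  d5 = d1 + d2/2 + d4/3 = 131/6
  d6 = d5/4 = 131/24
  d7 = d1 + d3 = 77/5
  d8 = d5/4 - d4/2 - d3 = -893/120
  d9 = d3 + d2/2 - d5 = -224/15
  d10 = d1 - d9 = 404/15
  d11 = d1/5 = 12/5
  d12 = 4 + d4 = 23
Walk from origin (0, 0):
  seg 1: left by d6 = 131/24 → (-131/24, 0)
  seg 2: down by d5 = 131/6 → (-131/24, -131/6)
  seg 3: left by d8 = -893/120 → (119/60, -131/6)
  seg 4: down by d3 = 17/5 → (119/60, -757/30)
  seg 5: down by d11 = 12/5 → (119/60, -829/30)
  seg 6: down by d7 = 77/5 → (119/60, -1291/30)
  seg 7: left by d8 = -893/120 → (377/40, -1291/30)
  seg 8: down by d12 = 23 → (377/40, -1981/30)
  seg 9: right by d12 = 23 → (1297/40, -1981/30)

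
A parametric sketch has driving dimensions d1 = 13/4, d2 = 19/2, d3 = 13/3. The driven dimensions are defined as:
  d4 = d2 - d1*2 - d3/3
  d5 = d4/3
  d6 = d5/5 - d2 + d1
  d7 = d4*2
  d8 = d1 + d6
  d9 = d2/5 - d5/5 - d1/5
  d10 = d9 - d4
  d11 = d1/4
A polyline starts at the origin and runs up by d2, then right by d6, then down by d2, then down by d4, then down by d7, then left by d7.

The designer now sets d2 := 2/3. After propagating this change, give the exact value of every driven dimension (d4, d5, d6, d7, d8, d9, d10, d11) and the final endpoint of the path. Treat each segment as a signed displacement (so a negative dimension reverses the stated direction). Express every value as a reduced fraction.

d4 = -131/18
d5 = -131/54
d6 = 1133/540
d7 = -131/9
d8 = 722/135
d9 = -17/540
d10 = 3913/540
d11 = 13/16
endpoint = (8993/540, 131/6)

Apply edit: d2 := 2/3
  d4 = d2 - d1*2 - d3/3 = -131/18
  d5 = d4/3 = -131/54
  d6 = d5/5 - d2 + d1 = 1133/540
  d7 = d4*2 = -131/9
  d8 = d1 + d6 = 722/135
  d9 = d2/5 - d5/5 - d1/5 = -17/540
  d10 = d9 - d4 = 3913/540
  d11 = d1/4 = 13/16
Walk from origin (0, 0):
  seg 1: up by d2 = 2/3 → (0, 2/3)
  seg 2: right by d6 = 1133/540 → (1133/540, 2/3)
  seg 3: down by d2 = 2/3 → (1133/540, 0)
  seg 4: down by d4 = -131/18 → (1133/540, 131/18)
  seg 5: down by d7 = -131/9 → (1133/540, 131/6)
  seg 6: left by d7 = -131/9 → (8993/540, 131/6)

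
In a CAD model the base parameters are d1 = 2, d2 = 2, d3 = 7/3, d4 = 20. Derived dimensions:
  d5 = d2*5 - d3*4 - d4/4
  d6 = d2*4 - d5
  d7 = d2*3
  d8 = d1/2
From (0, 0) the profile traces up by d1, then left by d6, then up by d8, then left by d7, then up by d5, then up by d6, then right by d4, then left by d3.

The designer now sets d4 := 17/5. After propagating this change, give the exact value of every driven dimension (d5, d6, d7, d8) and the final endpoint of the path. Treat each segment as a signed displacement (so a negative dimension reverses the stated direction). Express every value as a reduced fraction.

Apply edit: d4 := 17/5
  d5 = d2*5 - d3*4 - d4/4 = -11/60
  d6 = d2*4 - d5 = 491/60
  d7 = d2*3 = 6
  d8 = d1/2 = 1
Walk from origin (0, 0):
  seg 1: up by d1 = 2 → (0, 2)
  seg 2: left by d6 = 491/60 → (-491/60, 2)
  seg 3: up by d8 = 1 → (-491/60, 3)
  seg 4: left by d7 = 6 → (-851/60, 3)
  seg 5: up by d5 = -11/60 → (-851/60, 169/60)
  seg 6: up by d6 = 491/60 → (-851/60, 11)
  seg 7: right by d4 = 17/5 → (-647/60, 11)
  seg 8: left by d3 = 7/3 → (-787/60, 11)

d5 = -11/60
d6 = 491/60
d7 = 6
d8 = 1
endpoint = (-787/60, 11)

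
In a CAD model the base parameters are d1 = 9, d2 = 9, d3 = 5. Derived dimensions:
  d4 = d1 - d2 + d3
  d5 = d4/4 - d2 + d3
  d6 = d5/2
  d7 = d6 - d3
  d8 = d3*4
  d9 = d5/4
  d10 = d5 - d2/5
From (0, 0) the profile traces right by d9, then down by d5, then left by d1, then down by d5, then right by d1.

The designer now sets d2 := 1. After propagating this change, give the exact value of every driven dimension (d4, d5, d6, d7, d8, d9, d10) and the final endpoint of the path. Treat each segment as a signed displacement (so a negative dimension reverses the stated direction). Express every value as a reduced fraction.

Apply edit: d2 := 1
  d4 = d1 - d2 + d3 = 13
  d5 = d4/4 - d2 + d3 = 29/4
  d6 = d5/2 = 29/8
  d7 = d6 - d3 = -11/8
  d8 = d3*4 = 20
  d9 = d5/4 = 29/16
  d10 = d5 - d2/5 = 141/20
Walk from origin (0, 0):
  seg 1: right by d9 = 29/16 → (29/16, 0)
  seg 2: down by d5 = 29/4 → (29/16, -29/4)
  seg 3: left by d1 = 9 → (-115/16, -29/4)
  seg 4: down by d5 = 29/4 → (-115/16, -29/2)
  seg 5: right by d1 = 9 → (29/16, -29/2)

d4 = 13
d5 = 29/4
d6 = 29/8
d7 = -11/8
d8 = 20
d9 = 29/16
d10 = 141/20
endpoint = (29/16, -29/2)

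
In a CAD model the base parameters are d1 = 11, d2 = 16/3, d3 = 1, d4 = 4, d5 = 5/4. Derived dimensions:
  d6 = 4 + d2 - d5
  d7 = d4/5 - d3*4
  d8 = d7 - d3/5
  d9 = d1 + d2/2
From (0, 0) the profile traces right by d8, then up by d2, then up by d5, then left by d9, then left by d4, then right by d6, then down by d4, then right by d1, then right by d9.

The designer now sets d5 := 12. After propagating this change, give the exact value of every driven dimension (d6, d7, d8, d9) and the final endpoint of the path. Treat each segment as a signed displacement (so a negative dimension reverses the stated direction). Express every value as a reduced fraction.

Apply edit: d5 := 12
  d6 = 4 + d2 - d5 = -8/3
  d7 = d4/5 - d3*4 = -16/5
  d8 = d7 - d3/5 = -17/5
  d9 = d1 + d2/2 = 41/3
Walk from origin (0, 0):
  seg 1: right by d8 = -17/5 → (-17/5, 0)
  seg 2: up by d2 = 16/3 → (-17/5, 16/3)
  seg 3: up by d5 = 12 → (-17/5, 52/3)
  seg 4: left by d9 = 41/3 → (-256/15, 52/3)
  seg 5: left by d4 = 4 → (-316/15, 52/3)
  seg 6: right by d6 = -8/3 → (-356/15, 52/3)
  seg 7: down by d4 = 4 → (-356/15, 40/3)
  seg 8: right by d1 = 11 → (-191/15, 40/3)
  seg 9: right by d9 = 41/3 → (14/15, 40/3)

d6 = -8/3
d7 = -16/5
d8 = -17/5
d9 = 41/3
endpoint = (14/15, 40/3)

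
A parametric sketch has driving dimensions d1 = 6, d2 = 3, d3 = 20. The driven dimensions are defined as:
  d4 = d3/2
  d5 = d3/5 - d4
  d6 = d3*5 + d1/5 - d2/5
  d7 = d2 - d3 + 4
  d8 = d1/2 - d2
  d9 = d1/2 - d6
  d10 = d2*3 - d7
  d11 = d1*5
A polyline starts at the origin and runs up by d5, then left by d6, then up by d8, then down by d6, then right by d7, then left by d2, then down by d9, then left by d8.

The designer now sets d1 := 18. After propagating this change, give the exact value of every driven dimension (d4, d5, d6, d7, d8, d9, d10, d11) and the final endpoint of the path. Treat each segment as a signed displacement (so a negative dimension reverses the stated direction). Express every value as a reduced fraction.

Apply edit: d1 := 18
  d4 = d3/2 = 10
  d5 = d3/5 - d4 = -6
  d6 = d3*5 + d1/5 - d2/5 = 103
  d7 = d2 - d3 + 4 = -13
  d8 = d1/2 - d2 = 6
  d9 = d1/2 - d6 = -94
  d10 = d2*3 - d7 = 22
  d11 = d1*5 = 90
Walk from origin (0, 0):
  seg 1: up by d5 = -6 → (0, -6)
  seg 2: left by d6 = 103 → (-103, -6)
  seg 3: up by d8 = 6 → (-103, 0)
  seg 4: down by d6 = 103 → (-103, -103)
  seg 5: right by d7 = -13 → (-116, -103)
  seg 6: left by d2 = 3 → (-119, -103)
  seg 7: down by d9 = -94 → (-119, -9)
  seg 8: left by d8 = 6 → (-125, -9)

d4 = 10
d5 = -6
d6 = 103
d7 = -13
d8 = 6
d9 = -94
d10 = 22
d11 = 90
endpoint = (-125, -9)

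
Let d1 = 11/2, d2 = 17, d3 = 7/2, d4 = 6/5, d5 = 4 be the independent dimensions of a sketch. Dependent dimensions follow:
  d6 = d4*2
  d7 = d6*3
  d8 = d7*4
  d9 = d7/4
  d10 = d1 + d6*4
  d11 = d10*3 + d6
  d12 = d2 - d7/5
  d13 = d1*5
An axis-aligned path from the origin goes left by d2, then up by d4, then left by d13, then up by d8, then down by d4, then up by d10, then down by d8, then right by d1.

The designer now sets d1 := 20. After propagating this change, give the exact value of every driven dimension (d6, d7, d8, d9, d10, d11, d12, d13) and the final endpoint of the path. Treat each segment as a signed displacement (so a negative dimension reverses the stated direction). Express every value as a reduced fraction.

d6 = 12/5
d7 = 36/5
d8 = 144/5
d9 = 9/5
d10 = 148/5
d11 = 456/5
d12 = 389/25
d13 = 100
endpoint = (-97, 148/5)

Apply edit: d1 := 20
  d6 = d4*2 = 12/5
  d7 = d6*3 = 36/5
  d8 = d7*4 = 144/5
  d9 = d7/4 = 9/5
  d10 = d1 + d6*4 = 148/5
  d11 = d10*3 + d6 = 456/5
  d12 = d2 - d7/5 = 389/25
  d13 = d1*5 = 100
Walk from origin (0, 0):
  seg 1: left by d2 = 17 → (-17, 0)
  seg 2: up by d4 = 6/5 → (-17, 6/5)
  seg 3: left by d13 = 100 → (-117, 6/5)
  seg 4: up by d8 = 144/5 → (-117, 30)
  seg 5: down by d4 = 6/5 → (-117, 144/5)
  seg 6: up by d10 = 148/5 → (-117, 292/5)
  seg 7: down by d8 = 144/5 → (-117, 148/5)
  seg 8: right by d1 = 20 → (-97, 148/5)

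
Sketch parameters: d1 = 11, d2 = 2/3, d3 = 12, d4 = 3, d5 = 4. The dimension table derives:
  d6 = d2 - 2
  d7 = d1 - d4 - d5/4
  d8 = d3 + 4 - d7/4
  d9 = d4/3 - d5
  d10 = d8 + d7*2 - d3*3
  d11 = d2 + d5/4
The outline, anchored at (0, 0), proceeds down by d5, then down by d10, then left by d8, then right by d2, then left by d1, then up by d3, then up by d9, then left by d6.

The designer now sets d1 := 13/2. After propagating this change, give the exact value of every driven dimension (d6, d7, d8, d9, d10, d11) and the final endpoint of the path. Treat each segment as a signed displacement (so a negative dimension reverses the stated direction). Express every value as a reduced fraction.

d6 = -4/3
d7 = 5/2
d8 = 123/8
d9 = -3
d10 = -125/8
d11 = 5/3
endpoint = (-159/8, 165/8)

Apply edit: d1 := 13/2
  d6 = d2 - 2 = -4/3
  d7 = d1 - d4 - d5/4 = 5/2
  d8 = d3 + 4 - d7/4 = 123/8
  d9 = d4/3 - d5 = -3
  d10 = d8 + d7*2 - d3*3 = -125/8
  d11 = d2 + d5/4 = 5/3
Walk from origin (0, 0):
  seg 1: down by d5 = 4 → (0, -4)
  seg 2: down by d10 = -125/8 → (0, 93/8)
  seg 3: left by d8 = 123/8 → (-123/8, 93/8)
  seg 4: right by d2 = 2/3 → (-353/24, 93/8)
  seg 5: left by d1 = 13/2 → (-509/24, 93/8)
  seg 6: up by d3 = 12 → (-509/24, 189/8)
  seg 7: up by d9 = -3 → (-509/24, 165/8)
  seg 8: left by d6 = -4/3 → (-159/8, 165/8)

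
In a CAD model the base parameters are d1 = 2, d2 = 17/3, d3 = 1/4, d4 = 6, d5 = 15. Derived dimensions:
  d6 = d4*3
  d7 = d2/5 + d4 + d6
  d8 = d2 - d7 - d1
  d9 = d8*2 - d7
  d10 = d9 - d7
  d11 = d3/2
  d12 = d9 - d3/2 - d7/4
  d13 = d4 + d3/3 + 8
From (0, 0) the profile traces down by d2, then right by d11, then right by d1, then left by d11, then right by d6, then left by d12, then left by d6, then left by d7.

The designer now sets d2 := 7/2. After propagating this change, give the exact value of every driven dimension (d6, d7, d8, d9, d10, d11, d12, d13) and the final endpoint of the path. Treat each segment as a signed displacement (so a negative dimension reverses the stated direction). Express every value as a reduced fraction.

d6 = 18
d7 = 247/10
d8 = -116/5
d9 = -711/10
d10 = -479/5
d11 = 1/8
d12 = -387/5
d13 = 169/12
endpoint = (547/10, -7/2)

Apply edit: d2 := 7/2
  d6 = d4*3 = 18
  d7 = d2/5 + d4 + d6 = 247/10
  d8 = d2 - d7 - d1 = -116/5
  d9 = d8*2 - d7 = -711/10
  d10 = d9 - d7 = -479/5
  d11 = d3/2 = 1/8
  d12 = d9 - d3/2 - d7/4 = -387/5
  d13 = d4 + d3/3 + 8 = 169/12
Walk from origin (0, 0):
  seg 1: down by d2 = 7/2 → (0, -7/2)
  seg 2: right by d11 = 1/8 → (1/8, -7/2)
  seg 3: right by d1 = 2 → (17/8, -7/2)
  seg 4: left by d11 = 1/8 → (2, -7/2)
  seg 5: right by d6 = 18 → (20, -7/2)
  seg 6: left by d12 = -387/5 → (487/5, -7/2)
  seg 7: left by d6 = 18 → (397/5, -7/2)
  seg 8: left by d7 = 247/10 → (547/10, -7/2)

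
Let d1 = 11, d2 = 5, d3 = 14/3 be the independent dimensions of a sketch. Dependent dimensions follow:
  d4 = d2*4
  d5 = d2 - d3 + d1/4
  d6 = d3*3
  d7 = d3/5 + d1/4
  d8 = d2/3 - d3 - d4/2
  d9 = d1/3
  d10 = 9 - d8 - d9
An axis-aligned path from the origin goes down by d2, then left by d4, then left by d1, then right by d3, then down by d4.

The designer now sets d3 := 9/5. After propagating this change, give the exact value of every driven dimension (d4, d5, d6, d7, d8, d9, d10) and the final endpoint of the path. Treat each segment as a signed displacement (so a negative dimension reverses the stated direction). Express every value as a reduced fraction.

d4 = 20
d5 = 119/20
d6 = 27/5
d7 = 311/100
d8 = -152/15
d9 = 11/3
d10 = 232/15
endpoint = (-146/5, -25)

Apply edit: d3 := 9/5
  d4 = d2*4 = 20
  d5 = d2 - d3 + d1/4 = 119/20
  d6 = d3*3 = 27/5
  d7 = d3/5 + d1/4 = 311/100
  d8 = d2/3 - d3 - d4/2 = -152/15
  d9 = d1/3 = 11/3
  d10 = 9 - d8 - d9 = 232/15
Walk from origin (0, 0):
  seg 1: down by d2 = 5 → (0, -5)
  seg 2: left by d4 = 20 → (-20, -5)
  seg 3: left by d1 = 11 → (-31, -5)
  seg 4: right by d3 = 9/5 → (-146/5, -5)
  seg 5: down by d4 = 20 → (-146/5, -25)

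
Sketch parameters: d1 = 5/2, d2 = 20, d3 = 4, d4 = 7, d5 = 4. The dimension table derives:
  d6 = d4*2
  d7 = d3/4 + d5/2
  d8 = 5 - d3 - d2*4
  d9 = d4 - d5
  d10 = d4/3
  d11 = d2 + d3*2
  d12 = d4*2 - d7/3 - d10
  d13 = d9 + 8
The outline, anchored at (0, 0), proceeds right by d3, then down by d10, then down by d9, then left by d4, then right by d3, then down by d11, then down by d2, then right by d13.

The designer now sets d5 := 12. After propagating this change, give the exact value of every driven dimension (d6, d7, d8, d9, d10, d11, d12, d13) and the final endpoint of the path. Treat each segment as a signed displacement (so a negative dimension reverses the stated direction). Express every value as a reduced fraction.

d6 = 14
d7 = 7
d8 = -79
d9 = -5
d10 = 7/3
d11 = 28
d12 = 28/3
d13 = 3
endpoint = (4, -136/3)

Apply edit: d5 := 12
  d6 = d4*2 = 14
  d7 = d3/4 + d5/2 = 7
  d8 = 5 - d3 - d2*4 = -79
  d9 = d4 - d5 = -5
  d10 = d4/3 = 7/3
  d11 = d2 + d3*2 = 28
  d12 = d4*2 - d7/3 - d10 = 28/3
  d13 = d9 + 8 = 3
Walk from origin (0, 0):
  seg 1: right by d3 = 4 → (4, 0)
  seg 2: down by d10 = 7/3 → (4, -7/3)
  seg 3: down by d9 = -5 → (4, 8/3)
  seg 4: left by d4 = 7 → (-3, 8/3)
  seg 5: right by d3 = 4 → (1, 8/3)
  seg 6: down by d11 = 28 → (1, -76/3)
  seg 7: down by d2 = 20 → (1, -136/3)
  seg 8: right by d13 = 3 → (4, -136/3)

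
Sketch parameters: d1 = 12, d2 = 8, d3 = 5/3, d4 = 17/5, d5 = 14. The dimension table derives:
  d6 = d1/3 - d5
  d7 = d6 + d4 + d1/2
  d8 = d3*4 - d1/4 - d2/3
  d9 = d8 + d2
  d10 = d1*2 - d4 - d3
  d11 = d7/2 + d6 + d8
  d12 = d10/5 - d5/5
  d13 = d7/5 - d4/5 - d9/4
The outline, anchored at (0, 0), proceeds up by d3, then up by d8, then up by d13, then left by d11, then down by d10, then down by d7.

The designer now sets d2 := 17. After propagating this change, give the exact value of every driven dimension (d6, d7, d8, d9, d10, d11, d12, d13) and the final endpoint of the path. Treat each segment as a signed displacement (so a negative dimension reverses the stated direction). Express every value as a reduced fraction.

d6 = -10
d7 = -3/5
d8 = -2
d9 = 15
d10 = 284/15
d11 = -123/10
d12 = 74/75
d13 = -91/20
endpoint = (123/10, -1393/60)

Apply edit: d2 := 17
  d6 = d1/3 - d5 = -10
  d7 = d6 + d4 + d1/2 = -3/5
  d8 = d3*4 - d1/4 - d2/3 = -2
  d9 = d8 + d2 = 15
  d10 = d1*2 - d4 - d3 = 284/15
  d11 = d7/2 + d6 + d8 = -123/10
  d12 = d10/5 - d5/5 = 74/75
  d13 = d7/5 - d4/5 - d9/4 = -91/20
Walk from origin (0, 0):
  seg 1: up by d3 = 5/3 → (0, 5/3)
  seg 2: up by d8 = -2 → (0, -1/3)
  seg 3: up by d13 = -91/20 → (0, -293/60)
  seg 4: left by d11 = -123/10 → (123/10, -293/60)
  seg 5: down by d10 = 284/15 → (123/10, -1429/60)
  seg 6: down by d7 = -3/5 → (123/10, -1393/60)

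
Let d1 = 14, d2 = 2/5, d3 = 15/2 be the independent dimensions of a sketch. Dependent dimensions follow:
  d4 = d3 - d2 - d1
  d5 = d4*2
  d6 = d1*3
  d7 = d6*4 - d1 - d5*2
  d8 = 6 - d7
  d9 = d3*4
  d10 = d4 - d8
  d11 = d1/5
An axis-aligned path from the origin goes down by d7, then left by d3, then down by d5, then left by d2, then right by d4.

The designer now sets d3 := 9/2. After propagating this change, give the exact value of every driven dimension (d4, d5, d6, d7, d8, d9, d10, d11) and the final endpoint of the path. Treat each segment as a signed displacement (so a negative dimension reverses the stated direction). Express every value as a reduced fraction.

d4 = -99/10
d5 = -99/5
d6 = 42
d7 = 968/5
d8 = -938/5
d9 = 18
d10 = 1777/10
d11 = 14/5
endpoint = (-74/5, -869/5)

Apply edit: d3 := 9/2
  d4 = d3 - d2 - d1 = -99/10
  d5 = d4*2 = -99/5
  d6 = d1*3 = 42
  d7 = d6*4 - d1 - d5*2 = 968/5
  d8 = 6 - d7 = -938/5
  d9 = d3*4 = 18
  d10 = d4 - d8 = 1777/10
  d11 = d1/5 = 14/5
Walk from origin (0, 0):
  seg 1: down by d7 = 968/5 → (0, -968/5)
  seg 2: left by d3 = 9/2 → (-9/2, -968/5)
  seg 3: down by d5 = -99/5 → (-9/2, -869/5)
  seg 4: left by d2 = 2/5 → (-49/10, -869/5)
  seg 5: right by d4 = -99/10 → (-74/5, -869/5)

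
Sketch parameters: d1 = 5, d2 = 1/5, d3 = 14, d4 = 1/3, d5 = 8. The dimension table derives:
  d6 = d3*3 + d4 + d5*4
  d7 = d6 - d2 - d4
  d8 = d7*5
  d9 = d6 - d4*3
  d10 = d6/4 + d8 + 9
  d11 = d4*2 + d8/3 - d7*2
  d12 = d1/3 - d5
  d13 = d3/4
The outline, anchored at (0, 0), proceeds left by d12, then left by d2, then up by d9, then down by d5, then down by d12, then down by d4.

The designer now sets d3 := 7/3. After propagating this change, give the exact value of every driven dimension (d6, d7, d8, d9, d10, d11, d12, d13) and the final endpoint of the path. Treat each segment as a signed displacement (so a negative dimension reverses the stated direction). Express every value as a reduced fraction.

Apply edit: d3 := 7/3
  d6 = d3*3 + d4 + d5*4 = 118/3
  d7 = d6 - d2 - d4 = 194/5
  d8 = d7*5 = 194
  d9 = d6 - d4*3 = 115/3
  d10 = d6/4 + d8 + 9 = 1277/6
  d11 = d4*2 + d8/3 - d7*2 = -184/15
  d12 = d1/3 - d5 = -19/3
  d13 = d3/4 = 7/12
Walk from origin (0, 0):
  seg 1: left by d12 = -19/3 → (19/3, 0)
  seg 2: left by d2 = 1/5 → (92/15, 0)
  seg 3: up by d9 = 115/3 → (92/15, 115/3)
  seg 4: down by d5 = 8 → (92/15, 91/3)
  seg 5: down by d12 = -19/3 → (92/15, 110/3)
  seg 6: down by d4 = 1/3 → (92/15, 109/3)

d6 = 118/3
d7 = 194/5
d8 = 194
d9 = 115/3
d10 = 1277/6
d11 = -184/15
d12 = -19/3
d13 = 7/12
endpoint = (92/15, 109/3)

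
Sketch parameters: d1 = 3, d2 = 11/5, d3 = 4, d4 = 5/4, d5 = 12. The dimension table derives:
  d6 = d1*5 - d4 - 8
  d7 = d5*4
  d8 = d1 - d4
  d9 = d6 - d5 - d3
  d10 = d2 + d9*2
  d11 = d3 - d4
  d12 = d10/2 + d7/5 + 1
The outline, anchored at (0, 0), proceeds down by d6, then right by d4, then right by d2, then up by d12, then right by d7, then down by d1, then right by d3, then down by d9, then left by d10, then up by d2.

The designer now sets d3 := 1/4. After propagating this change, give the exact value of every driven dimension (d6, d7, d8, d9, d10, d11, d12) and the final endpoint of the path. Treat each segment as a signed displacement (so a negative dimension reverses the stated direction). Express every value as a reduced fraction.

Apply edit: d3 := 1/4
  d6 = d1*5 - d4 - 8 = 23/4
  d7 = d5*4 = 48
  d8 = d1 - d4 = 7/4
  d9 = d6 - d5 - d3 = -13/2
  d10 = d2 + d9*2 = -54/5
  d11 = d3 - d4 = -1
  d12 = d10/2 + d7/5 + 1 = 26/5
Walk from origin (0, 0):
  seg 1: down by d6 = 23/4 → (0, -23/4)
  seg 2: right by d4 = 5/4 → (5/4, -23/4)
  seg 3: right by d2 = 11/5 → (69/20, -23/4)
  seg 4: up by d12 = 26/5 → (69/20, -11/20)
  seg 5: right by d7 = 48 → (1029/20, -11/20)
  seg 6: down by d1 = 3 → (1029/20, -71/20)
  seg 7: right by d3 = 1/4 → (517/10, -71/20)
  seg 8: down by d9 = -13/2 → (517/10, 59/20)
  seg 9: left by d10 = -54/5 → (125/2, 59/20)
  seg 10: up by d2 = 11/5 → (125/2, 103/20)

d6 = 23/4
d7 = 48
d8 = 7/4
d9 = -13/2
d10 = -54/5
d11 = -1
d12 = 26/5
endpoint = (125/2, 103/20)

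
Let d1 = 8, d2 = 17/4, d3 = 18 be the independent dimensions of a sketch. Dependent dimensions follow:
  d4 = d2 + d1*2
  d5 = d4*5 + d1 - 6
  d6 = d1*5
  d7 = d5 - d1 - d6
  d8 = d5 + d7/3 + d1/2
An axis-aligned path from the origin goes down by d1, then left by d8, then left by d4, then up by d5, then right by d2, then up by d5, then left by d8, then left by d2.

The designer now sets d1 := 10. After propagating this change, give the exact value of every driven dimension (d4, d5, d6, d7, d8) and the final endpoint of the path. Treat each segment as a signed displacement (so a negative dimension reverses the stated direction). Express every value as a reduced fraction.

d4 = 97/4
d5 = 501/4
d6 = 50
d7 = 261/4
d8 = 152
endpoint = (-1313/4, 481/2)

Apply edit: d1 := 10
  d4 = d2 + d1*2 = 97/4
  d5 = d4*5 + d1 - 6 = 501/4
  d6 = d1*5 = 50
  d7 = d5 - d1 - d6 = 261/4
  d8 = d5 + d7/3 + d1/2 = 152
Walk from origin (0, 0):
  seg 1: down by d1 = 10 → (0, -10)
  seg 2: left by d8 = 152 → (-152, -10)
  seg 3: left by d4 = 97/4 → (-705/4, -10)
  seg 4: up by d5 = 501/4 → (-705/4, 461/4)
  seg 5: right by d2 = 17/4 → (-172, 461/4)
  seg 6: up by d5 = 501/4 → (-172, 481/2)
  seg 7: left by d8 = 152 → (-324, 481/2)
  seg 8: left by d2 = 17/4 → (-1313/4, 481/2)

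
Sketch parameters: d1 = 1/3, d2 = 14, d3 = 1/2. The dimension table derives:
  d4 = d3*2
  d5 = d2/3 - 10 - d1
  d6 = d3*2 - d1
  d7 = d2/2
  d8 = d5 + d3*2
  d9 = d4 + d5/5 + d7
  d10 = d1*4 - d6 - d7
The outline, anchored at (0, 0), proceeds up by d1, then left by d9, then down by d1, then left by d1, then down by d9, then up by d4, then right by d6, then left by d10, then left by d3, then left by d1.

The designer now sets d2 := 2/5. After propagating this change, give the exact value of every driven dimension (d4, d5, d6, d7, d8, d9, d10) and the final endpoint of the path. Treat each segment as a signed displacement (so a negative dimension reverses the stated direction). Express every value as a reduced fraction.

d4 = 1
d5 = -51/5
d6 = 2/3
d7 = 1/5
d8 = -46/5
d9 = -21/25
d10 = 7/15
endpoint = (-19/150, 46/25)

Apply edit: d2 := 2/5
  d4 = d3*2 = 1
  d5 = d2/3 - 10 - d1 = -51/5
  d6 = d3*2 - d1 = 2/3
  d7 = d2/2 = 1/5
  d8 = d5 + d3*2 = -46/5
  d9 = d4 + d5/5 + d7 = -21/25
  d10 = d1*4 - d6 - d7 = 7/15
Walk from origin (0, 0):
  seg 1: up by d1 = 1/3 → (0, 1/3)
  seg 2: left by d9 = -21/25 → (21/25, 1/3)
  seg 3: down by d1 = 1/3 → (21/25, 0)
  seg 4: left by d1 = 1/3 → (38/75, 0)
  seg 5: down by d9 = -21/25 → (38/75, 21/25)
  seg 6: up by d4 = 1 → (38/75, 46/25)
  seg 7: right by d6 = 2/3 → (88/75, 46/25)
  seg 8: left by d10 = 7/15 → (53/75, 46/25)
  seg 9: left by d3 = 1/2 → (31/150, 46/25)
  seg 10: left by d1 = 1/3 → (-19/150, 46/25)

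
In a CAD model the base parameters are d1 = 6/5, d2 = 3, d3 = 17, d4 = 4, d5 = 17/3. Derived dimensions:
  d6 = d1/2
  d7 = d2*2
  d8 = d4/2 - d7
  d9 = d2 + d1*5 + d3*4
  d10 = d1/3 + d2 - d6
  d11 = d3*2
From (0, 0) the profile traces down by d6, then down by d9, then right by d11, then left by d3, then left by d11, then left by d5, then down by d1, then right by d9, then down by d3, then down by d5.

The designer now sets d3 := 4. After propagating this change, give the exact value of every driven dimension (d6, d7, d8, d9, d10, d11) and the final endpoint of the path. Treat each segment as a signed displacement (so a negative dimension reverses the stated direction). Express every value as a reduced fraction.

Apply edit: d3 := 4
  d6 = d1/2 = 3/5
  d7 = d2*2 = 6
  d8 = d4/2 - d7 = -4
  d9 = d2 + d1*5 + d3*4 = 25
  d10 = d1/3 + d2 - d6 = 14/5
  d11 = d3*2 = 8
Walk from origin (0, 0):
  seg 1: down by d6 = 3/5 → (0, -3/5)
  seg 2: down by d9 = 25 → (0, -128/5)
  seg 3: right by d11 = 8 → (8, -128/5)
  seg 4: left by d3 = 4 → (4, -128/5)
  seg 5: left by d11 = 8 → (-4, -128/5)
  seg 6: left by d5 = 17/3 → (-29/3, -128/5)
  seg 7: down by d1 = 6/5 → (-29/3, -134/5)
  seg 8: right by d9 = 25 → (46/3, -134/5)
  seg 9: down by d3 = 4 → (46/3, -154/5)
  seg 10: down by d5 = 17/3 → (46/3, -547/15)

d6 = 3/5
d7 = 6
d8 = -4
d9 = 25
d10 = 14/5
d11 = 8
endpoint = (46/3, -547/15)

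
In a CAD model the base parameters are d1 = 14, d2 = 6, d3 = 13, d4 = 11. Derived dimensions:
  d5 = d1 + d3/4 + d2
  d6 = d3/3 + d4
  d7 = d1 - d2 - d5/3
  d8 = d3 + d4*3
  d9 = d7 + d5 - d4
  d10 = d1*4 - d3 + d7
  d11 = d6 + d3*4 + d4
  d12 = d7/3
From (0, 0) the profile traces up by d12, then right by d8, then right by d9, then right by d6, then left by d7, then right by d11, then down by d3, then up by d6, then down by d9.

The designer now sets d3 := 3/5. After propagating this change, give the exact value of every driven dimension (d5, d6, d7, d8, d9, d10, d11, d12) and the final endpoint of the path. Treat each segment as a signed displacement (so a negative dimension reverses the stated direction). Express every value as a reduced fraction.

d5 = 403/20
d6 = 56/5
d7 = 77/60
d8 = 168/5
d9 = 313/30
d10 = 3401/60
d11 = 123/5
d12 = 77/180
endpoint = (1571/20, 107/180)

Apply edit: d3 := 3/5
  d5 = d1 + d3/4 + d2 = 403/20
  d6 = d3/3 + d4 = 56/5
  d7 = d1 - d2 - d5/3 = 77/60
  d8 = d3 + d4*3 = 168/5
  d9 = d7 + d5 - d4 = 313/30
  d10 = d1*4 - d3 + d7 = 3401/60
  d11 = d6 + d3*4 + d4 = 123/5
  d12 = d7/3 = 77/180
Walk from origin (0, 0):
  seg 1: up by d12 = 77/180 → (0, 77/180)
  seg 2: right by d8 = 168/5 → (168/5, 77/180)
  seg 3: right by d9 = 313/30 → (1321/30, 77/180)
  seg 4: right by d6 = 56/5 → (1657/30, 77/180)
  seg 5: left by d7 = 77/60 → (1079/20, 77/180)
  seg 6: right by d11 = 123/5 → (1571/20, 77/180)
  seg 7: down by d3 = 3/5 → (1571/20, -31/180)
  seg 8: up by d6 = 56/5 → (1571/20, 397/36)
  seg 9: down by d9 = 313/30 → (1571/20, 107/180)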